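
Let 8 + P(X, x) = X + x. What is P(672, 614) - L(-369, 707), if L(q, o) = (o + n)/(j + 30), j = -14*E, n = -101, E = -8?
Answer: 90435/71 ≈ 1273.7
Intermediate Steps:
j = 112 (j = -14*(-8) = 112)
L(q, o) = -101/142 + o/142 (L(q, o) = (o - 101)/(112 + 30) = (-101 + o)/142 = (-101 + o)*(1/142) = -101/142 + o/142)
P(X, x) = -8 + X + x (P(X, x) = -8 + (X + x) = -8 + X + x)
P(672, 614) - L(-369, 707) = (-8 + 672 + 614) - (-101/142 + (1/142)*707) = 1278 - (-101/142 + 707/142) = 1278 - 1*303/71 = 1278 - 303/71 = 90435/71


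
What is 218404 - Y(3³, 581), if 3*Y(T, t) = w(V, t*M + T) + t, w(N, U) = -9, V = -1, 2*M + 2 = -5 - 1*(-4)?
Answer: 654640/3 ≈ 2.1821e+5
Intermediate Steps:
M = -3/2 (M = -1 + (-5 - 1*(-4))/2 = -1 + (-5 + 4)/2 = -1 + (½)*(-1) = -1 - ½ = -3/2 ≈ -1.5000)
Y(T, t) = -3 + t/3 (Y(T, t) = (-9 + t)/3 = -3 + t/3)
218404 - Y(3³, 581) = 218404 - (-3 + (⅓)*581) = 218404 - (-3 + 581/3) = 218404 - 1*572/3 = 218404 - 572/3 = 654640/3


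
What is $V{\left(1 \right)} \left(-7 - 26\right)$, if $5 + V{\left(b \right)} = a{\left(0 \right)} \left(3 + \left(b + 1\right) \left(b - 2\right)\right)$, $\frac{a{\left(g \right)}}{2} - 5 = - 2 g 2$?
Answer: $-165$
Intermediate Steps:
$a{\left(g \right)} = 10 - 8 g$ ($a{\left(g \right)} = 10 + 2 - 2 g 2 = 10 + 2 \left(- 4 g\right) = 10 - 8 g$)
$V{\left(b \right)} = 25 + 10 \left(1 + b\right) \left(-2 + b\right)$ ($V{\left(b \right)} = -5 + \left(10 - 0\right) \left(3 + \left(b + 1\right) \left(b - 2\right)\right) = -5 + \left(10 + 0\right) \left(3 + \left(1 + b\right) \left(-2 + b\right)\right) = -5 + 10 \left(3 + \left(1 + b\right) \left(-2 + b\right)\right) = -5 + \left(30 + 10 \left(1 + b\right) \left(-2 + b\right)\right) = 25 + 10 \left(1 + b\right) \left(-2 + b\right)$)
$V{\left(1 \right)} \left(-7 - 26\right) = \left(5 - 10 + 10 \cdot 1^{2}\right) \left(-7 - 26\right) = \left(5 - 10 + 10 \cdot 1\right) \left(-33\right) = \left(5 - 10 + 10\right) \left(-33\right) = 5 \left(-33\right) = -165$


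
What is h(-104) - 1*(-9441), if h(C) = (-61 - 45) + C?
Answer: 9231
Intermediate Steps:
h(C) = -106 + C
h(-104) - 1*(-9441) = (-106 - 104) - 1*(-9441) = -210 + 9441 = 9231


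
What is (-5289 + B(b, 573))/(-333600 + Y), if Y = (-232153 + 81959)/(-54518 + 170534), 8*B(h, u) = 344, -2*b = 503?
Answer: 304309968/19351543897 ≈ 0.015725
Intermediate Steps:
b = -503/2 (b = -½*503 = -503/2 ≈ -251.50)
B(h, u) = 43 (B(h, u) = (⅛)*344 = 43)
Y = -75097/58008 (Y = -150194/116016 = -150194*1/116016 = -75097/58008 ≈ -1.2946)
(-5289 + B(b, 573))/(-333600 + Y) = (-5289 + 43)/(-333600 - 75097/58008) = -5246/(-19351543897/58008) = -5246*(-58008/19351543897) = 304309968/19351543897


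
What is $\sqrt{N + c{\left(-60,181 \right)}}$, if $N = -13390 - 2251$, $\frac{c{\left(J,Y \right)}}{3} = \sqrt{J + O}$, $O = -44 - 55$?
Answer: $\sqrt{-15641 + 3 i \sqrt{159}} \approx 0.1512 + 125.06 i$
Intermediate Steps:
$O = -99$ ($O = -44 - 55 = -99$)
$c{\left(J,Y \right)} = 3 \sqrt{-99 + J}$ ($c{\left(J,Y \right)} = 3 \sqrt{J - 99} = 3 \sqrt{-99 + J}$)
$N = -15641$
$\sqrt{N + c{\left(-60,181 \right)}} = \sqrt{-15641 + 3 \sqrt{-99 - 60}} = \sqrt{-15641 + 3 \sqrt{-159}} = \sqrt{-15641 + 3 i \sqrt{159}}$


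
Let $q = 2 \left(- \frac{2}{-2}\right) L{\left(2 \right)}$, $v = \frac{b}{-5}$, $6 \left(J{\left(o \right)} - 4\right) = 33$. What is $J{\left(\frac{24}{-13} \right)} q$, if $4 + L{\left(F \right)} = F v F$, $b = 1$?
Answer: $- \frac{456}{5} \approx -91.2$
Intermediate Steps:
$J{\left(o \right)} = \frac{19}{2}$ ($J{\left(o \right)} = 4 + \frac{1}{6} \cdot 33 = 4 + \frac{11}{2} = \frac{19}{2}$)
$v = - \frac{1}{5}$ ($v = 1 \frac{1}{-5} = 1 \left(- \frac{1}{5}\right) = - \frac{1}{5} \approx -0.2$)
$L{\left(F \right)} = -4 - \frac{F^{2}}{5}$ ($L{\left(F \right)} = -4 + F \left(- \frac{1}{5}\right) F = -4 + - \frac{F}{5} F = -4 - \frac{F^{2}}{5}$)
$q = - \frac{48}{5}$ ($q = 2 \left(- \frac{2}{-2}\right) \left(-4 - \frac{2^{2}}{5}\right) = 2 \left(\left(-2\right) \left(- \frac{1}{2}\right)\right) \left(-4 - \frac{4}{5}\right) = 2 \cdot 1 \left(-4 - \frac{4}{5}\right) = 2 \left(- \frac{24}{5}\right) = - \frac{48}{5} \approx -9.6$)
$J{\left(\frac{24}{-13} \right)} q = \frac{19}{2} \left(- \frac{48}{5}\right) = - \frac{456}{5}$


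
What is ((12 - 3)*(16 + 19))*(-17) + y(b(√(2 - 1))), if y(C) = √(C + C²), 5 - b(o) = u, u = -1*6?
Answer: -5355 + 2*√33 ≈ -5343.5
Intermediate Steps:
u = -6
b(o) = 11 (b(o) = 5 - 1*(-6) = 5 + 6 = 11)
((12 - 3)*(16 + 19))*(-17) + y(b(√(2 - 1))) = ((12 - 3)*(16 + 19))*(-17) + √(11*(1 + 11)) = (9*35)*(-17) + √(11*12) = 315*(-17) + √132 = -5355 + 2*√33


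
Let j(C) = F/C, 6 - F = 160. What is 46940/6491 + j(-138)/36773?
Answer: 10827554417/1497259497 ≈ 7.2316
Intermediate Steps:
F = -154 (F = 6 - 1*160 = 6 - 160 = -154)
j(C) = -154/C
46940/6491 + j(-138)/36773 = 46940/6491 - 154/(-138)/36773 = 46940*(1/6491) - 154*(-1/138)*(1/36773) = 46940/6491 + (77/69)*(1/36773) = 46940/6491 + 7/230667 = 10827554417/1497259497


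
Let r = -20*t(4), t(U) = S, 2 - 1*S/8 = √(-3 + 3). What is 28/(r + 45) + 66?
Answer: 18122/275 ≈ 65.898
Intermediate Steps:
S = 16 (S = 16 - 8*√(-3 + 3) = 16 - 8*√0 = 16 - 8*0 = 16 + 0 = 16)
t(U) = 16
r = -320 (r = -20*16 = -320)
28/(r + 45) + 66 = 28/(-320 + 45) + 66 = 28/(-275) + 66 = 28*(-1/275) + 66 = -28/275 + 66 = 18122/275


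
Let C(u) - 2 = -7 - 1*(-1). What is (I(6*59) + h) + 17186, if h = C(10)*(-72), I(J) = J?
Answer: 17828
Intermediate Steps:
C(u) = -4 (C(u) = 2 + (-7 - 1*(-1)) = 2 + (-7 + 1) = 2 - 6 = -4)
h = 288 (h = -4*(-72) = 288)
(I(6*59) + h) + 17186 = (6*59 + 288) + 17186 = (354 + 288) + 17186 = 642 + 17186 = 17828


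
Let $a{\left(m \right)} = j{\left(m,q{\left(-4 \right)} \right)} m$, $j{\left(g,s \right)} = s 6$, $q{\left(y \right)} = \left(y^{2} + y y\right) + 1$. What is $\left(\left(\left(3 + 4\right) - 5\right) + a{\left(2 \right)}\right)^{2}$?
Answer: $158404$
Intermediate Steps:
$q{\left(y \right)} = 1 + 2 y^{2}$ ($q{\left(y \right)} = \left(y^{2} + y^{2}\right) + 1 = 2 y^{2} + 1 = 1 + 2 y^{2}$)
$j{\left(g,s \right)} = 6 s$
$a{\left(m \right)} = 198 m$ ($a{\left(m \right)} = 6 \left(1 + 2 \left(-4\right)^{2}\right) m = 6 \left(1 + 2 \cdot 16\right) m = 6 \left(1 + 32\right) m = 6 \cdot 33 m = 198 m$)
$\left(\left(\left(3 + 4\right) - 5\right) + a{\left(2 \right)}\right)^{2} = \left(\left(\left(3 + 4\right) - 5\right) + 198 \cdot 2\right)^{2} = \left(\left(7 - 5\right) + 396\right)^{2} = \left(2 + 396\right)^{2} = 398^{2} = 158404$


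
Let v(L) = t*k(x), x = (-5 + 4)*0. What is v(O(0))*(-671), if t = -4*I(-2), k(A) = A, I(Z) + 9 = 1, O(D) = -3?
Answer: 0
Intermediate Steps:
x = 0 (x = -1*0 = 0)
I(Z) = -8 (I(Z) = -9 + 1 = -8)
t = 32 (t = -4*(-8) = 32)
v(L) = 0 (v(L) = 32*0 = 0)
v(O(0))*(-671) = 0*(-671) = 0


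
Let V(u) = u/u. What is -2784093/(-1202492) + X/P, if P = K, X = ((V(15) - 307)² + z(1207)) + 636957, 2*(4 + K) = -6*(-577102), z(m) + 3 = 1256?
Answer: 2850072369659/1040938402292 ≈ 2.7380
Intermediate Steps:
z(m) = 1253 (z(m) = -3 + 1256 = 1253)
V(u) = 1
K = 1731302 (K = -4 + (-6*(-577102))/2 = -4 + (½)*3462612 = -4 + 1731306 = 1731302)
X = 731846 (X = ((1 - 307)² + 1253) + 636957 = ((-306)² + 1253) + 636957 = (93636 + 1253) + 636957 = 94889 + 636957 = 731846)
P = 1731302
-2784093/(-1202492) + X/P = -2784093/(-1202492) + 731846/1731302 = -2784093*(-1/1202492) + 731846*(1/1731302) = 2784093/1202492 + 365923/865651 = 2850072369659/1040938402292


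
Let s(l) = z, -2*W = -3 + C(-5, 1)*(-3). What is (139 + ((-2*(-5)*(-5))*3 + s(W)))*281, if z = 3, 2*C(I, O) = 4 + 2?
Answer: -2248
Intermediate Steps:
C(I, O) = 3 (C(I, O) = (4 + 2)/2 = (½)*6 = 3)
W = 6 (W = -(-3 + 3*(-3))/2 = -(-3 - 9)/2 = -½*(-12) = 6)
s(l) = 3
(139 + ((-2*(-5)*(-5))*3 + s(W)))*281 = (139 + ((-2*(-5)*(-5))*3 + 3))*281 = (139 + ((10*(-5))*3 + 3))*281 = (139 + (-50*3 + 3))*281 = (139 + (-150 + 3))*281 = (139 - 147)*281 = -8*281 = -2248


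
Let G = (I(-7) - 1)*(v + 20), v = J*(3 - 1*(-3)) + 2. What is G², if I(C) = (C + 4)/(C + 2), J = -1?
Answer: 1024/25 ≈ 40.960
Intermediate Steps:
I(C) = (4 + C)/(2 + C)
v = -4 (v = -(3 - 1*(-3)) + 2 = -(3 + 3) + 2 = -1*6 + 2 = -6 + 2 = -4)
G = -32/5 (G = ((4 - 7)/(2 - 7) - 1)*(-4 + 20) = (-3/(-5) - 1)*16 = (-⅕*(-3) - 1)*16 = (⅗ - 1)*16 = -⅖*16 = -32/5 ≈ -6.4000)
G² = (-32/5)² = 1024/25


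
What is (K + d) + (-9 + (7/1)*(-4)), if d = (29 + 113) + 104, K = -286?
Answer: -77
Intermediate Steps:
d = 246 (d = 142 + 104 = 246)
(K + d) + (-9 + (7/1)*(-4)) = (-286 + 246) + (-9 + (7/1)*(-4)) = -40 + (-9 + (7*1)*(-4)) = -40 + (-9 + 7*(-4)) = -40 + (-9 - 28) = -40 - 37 = -77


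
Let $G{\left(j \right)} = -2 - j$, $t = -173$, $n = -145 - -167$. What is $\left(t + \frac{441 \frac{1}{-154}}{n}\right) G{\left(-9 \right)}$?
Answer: $- \frac{586565}{484} \approx -1211.9$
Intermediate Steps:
$n = 22$ ($n = -145 + 167 = 22$)
$\left(t + \frac{441 \frac{1}{-154}}{n}\right) G{\left(-9 \right)} = \left(-173 + \frac{441 \frac{1}{-154}}{22}\right) \left(-2 - -9\right) = \left(-173 + 441 \left(- \frac{1}{154}\right) \frac{1}{22}\right) \left(-2 + 9\right) = \left(-173 - \frac{63}{484}\right) 7 = \left(- \frac{83795}{484}\right) 7 = - \frac{586565}{484}$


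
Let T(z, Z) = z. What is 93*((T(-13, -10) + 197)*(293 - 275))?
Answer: 308016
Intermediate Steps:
93*((T(-13, -10) + 197)*(293 - 275)) = 93*((-13 + 197)*(293 - 275)) = 93*(184*18) = 93*3312 = 308016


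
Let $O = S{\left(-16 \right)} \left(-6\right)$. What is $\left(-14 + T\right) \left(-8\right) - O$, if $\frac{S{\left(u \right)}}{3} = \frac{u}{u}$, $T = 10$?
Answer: $50$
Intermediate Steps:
$S{\left(u \right)} = 3$ ($S{\left(u \right)} = 3 \frac{u}{u} = 3 \cdot 1 = 3$)
$O = -18$ ($O = 3 \left(-6\right) = -18$)
$\left(-14 + T\right) \left(-8\right) - O = \left(-14 + 10\right) \left(-8\right) - -18 = \left(-4\right) \left(-8\right) + 18 = 32 + 18 = 50$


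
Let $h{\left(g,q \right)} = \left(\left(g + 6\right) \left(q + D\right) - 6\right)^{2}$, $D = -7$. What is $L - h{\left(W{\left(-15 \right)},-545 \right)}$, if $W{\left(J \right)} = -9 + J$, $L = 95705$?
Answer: $-98509195$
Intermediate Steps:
$h{\left(g,q \right)} = \left(-6 + \left(-7 + q\right) \left(6 + g\right)\right)^{2}$ ($h{\left(g,q \right)} = \left(\left(g + 6\right) \left(q - 7\right) - 6\right)^{2} = \left(\left(6 + g\right) \left(-7 + q\right) - 6\right)^{2} = \left(\left(-7 + q\right) \left(6 + g\right) - 6\right)^{2} = \left(-6 + \left(-7 + q\right) \left(6 + g\right)\right)^{2}$)
$L - h{\left(W{\left(-15 \right)},-545 \right)} = 95705 - \left(-48 - 7 \left(-9 - 15\right) + 6 \left(-545\right) + \left(-9 - 15\right) \left(-545\right)\right)^{2} = 95705 - \left(-48 - -168 - 3270 - -13080\right)^{2} = 95705 - \left(-48 + 168 - 3270 + 13080\right)^{2} = 95705 - 9930^{2} = 95705 - 98604900 = -98509195$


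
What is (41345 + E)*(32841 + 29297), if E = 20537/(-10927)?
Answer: 28071231602364/10927 ≈ 2.5690e+9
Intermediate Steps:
E = -20537/10927 (E = 20537*(-1/10927) = -20537/10927 ≈ -1.8795)
(41345 + E)*(32841 + 29297) = (41345 - 20537/10927)*(32841 + 29297) = (451756278/10927)*62138 = 28071231602364/10927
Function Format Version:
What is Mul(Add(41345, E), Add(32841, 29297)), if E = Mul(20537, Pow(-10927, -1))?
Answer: Rational(28071231602364, 10927) ≈ 2.5690e+9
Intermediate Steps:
E = Rational(-20537, 10927) (E = Mul(20537, Rational(-1, 10927)) = Rational(-20537, 10927) ≈ -1.8795)
Mul(Add(41345, E), Add(32841, 29297)) = Mul(Add(41345, Rational(-20537, 10927)), Add(32841, 29297)) = Mul(Rational(451756278, 10927), 62138) = Rational(28071231602364, 10927)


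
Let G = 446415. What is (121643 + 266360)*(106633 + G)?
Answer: 214584283144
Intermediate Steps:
(121643 + 266360)*(106633 + G) = (121643 + 266360)*(106633 + 446415) = 388003*553048 = 214584283144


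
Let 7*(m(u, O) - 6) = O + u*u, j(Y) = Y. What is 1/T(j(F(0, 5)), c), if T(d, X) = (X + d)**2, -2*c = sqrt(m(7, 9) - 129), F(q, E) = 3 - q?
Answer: 196/(42 - I*sqrt(5621))**2 ≈ -0.013861 + 0.022633*I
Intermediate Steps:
m(u, O) = 6 + O/7 + u**2/7 (m(u, O) = 6 + (O + u*u)/7 = 6 + (O + u**2)/7 = 6 + (O/7 + u**2/7) = 6 + O/7 + u**2/7)
c = -I*sqrt(5621)/14 (c = -sqrt((6 + (1/7)*9 + (1/7)*7**2) - 129)/2 = -sqrt((6 + 9/7 + (1/7)*49) - 129)/2 = -sqrt((6 + 9/7 + 7) - 129)/2 = -sqrt(100/7 - 129)/2 = -I*sqrt(5621)/14 ≈ -5.3552*I)
1/T(j(F(0, 5)), c) = 1/((-I*sqrt(5621)/14 + (3 - 1*0))**2) = 1/((-I*sqrt(5621)/14 + (3 + 0))**2) = 1/((-I*sqrt(5621)/14 + 3)**2) = 1/((3 - I*sqrt(5621)/14)**2) = (3 - I*sqrt(5621)/14)**(-2)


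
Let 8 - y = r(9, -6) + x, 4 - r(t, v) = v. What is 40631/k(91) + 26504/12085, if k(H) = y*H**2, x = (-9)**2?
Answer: 17725783157/8306298455 ≈ 2.1340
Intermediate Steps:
r(t, v) = 4 - v
x = 81
y = -83 (y = 8 - ((4 - 1*(-6)) + 81) = 8 - ((4 + 6) + 81) = 8 - (10 + 81) = 8 - 1*91 = 8 - 91 = -83)
k(H) = -83*H**2
40631/k(91) + 26504/12085 = 40631/((-83*91**2)) + 26504/12085 = 40631/((-83*8281)) + 26504*(1/12085) = 40631/(-687323) + 26504/12085 = 40631*(-1/687323) + 26504/12085 = -40631/687323 + 26504/12085 = 17725783157/8306298455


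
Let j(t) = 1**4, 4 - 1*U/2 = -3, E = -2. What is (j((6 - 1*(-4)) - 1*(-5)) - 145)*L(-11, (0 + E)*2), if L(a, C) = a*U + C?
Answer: 22752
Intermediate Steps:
U = 14 (U = 8 - 2*(-3) = 8 + 6 = 14)
j(t) = 1
L(a, C) = C + 14*a (L(a, C) = a*14 + C = 14*a + C = C + 14*a)
(j((6 - 1*(-4)) - 1*(-5)) - 145)*L(-11, (0 + E)*2) = (1 - 145)*((0 - 2)*2 + 14*(-11)) = -144*(-2*2 - 154) = -144*(-4 - 154) = -144*(-158) = 22752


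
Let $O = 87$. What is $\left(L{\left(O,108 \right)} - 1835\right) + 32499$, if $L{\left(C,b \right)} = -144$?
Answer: $30520$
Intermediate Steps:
$\left(L{\left(O,108 \right)} - 1835\right) + 32499 = \left(-144 - 1835\right) + 32499 = -1979 + 32499 = 30520$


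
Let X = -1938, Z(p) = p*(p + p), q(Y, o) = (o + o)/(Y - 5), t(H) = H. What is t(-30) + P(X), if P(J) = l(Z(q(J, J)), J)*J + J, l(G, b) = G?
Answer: -65660295408/3775249 ≈ -17392.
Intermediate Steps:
q(Y, o) = 2*o/(-5 + Y) (q(Y, o) = (2*o)/(-5 + Y) = 2*o/(-5 + Y))
Z(p) = 2*p² (Z(p) = p*(2*p) = 2*p²)
P(J) = J + 8*J³/(-5 + J)² (P(J) = (2*(2*J/(-5 + J))²)*J + J = (2*(4*J²/(-5 + J)²))*J + J = (8*J²/(-5 + J)²)*J + J = 8*J³/(-5 + J)² + J = J + 8*J³/(-5 + J)²)
t(-30) + P(X) = -30 + (-1938 + 8*(-1938)³/(-5 - 1938)²) = -30 + (-1938 + 8*(-7278825672)/(-1943)²) = -30 + (-1938 + 8*(-7278825672)*(1/3775249)) = -30 + (-1938 - 58230605376/3775249) = -30 - 65547037938/3775249 = -65660295408/3775249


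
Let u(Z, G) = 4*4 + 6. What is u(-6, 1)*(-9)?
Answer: -198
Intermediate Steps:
u(Z, G) = 22 (u(Z, G) = 16 + 6 = 22)
u(-6, 1)*(-9) = 22*(-9) = -198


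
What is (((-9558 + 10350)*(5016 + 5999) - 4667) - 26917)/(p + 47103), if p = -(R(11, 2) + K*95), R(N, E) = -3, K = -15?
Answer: 2897432/16177 ≈ 179.11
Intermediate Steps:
p = 1428 (p = -(-3 - 15*95) = -(-3 - 1425) = -1*(-1428) = 1428)
(((-9558 + 10350)*(5016 + 5999) - 4667) - 26917)/(p + 47103) = (((-9558 + 10350)*(5016 + 5999) - 4667) - 26917)/(1428 + 47103) = ((792*11015 - 4667) - 26917)/48531 = ((8723880 - 4667) - 26917)*(1/48531) = (8719213 - 26917)*(1/48531) = 8692296*(1/48531) = 2897432/16177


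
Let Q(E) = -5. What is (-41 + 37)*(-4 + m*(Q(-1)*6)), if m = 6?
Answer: 736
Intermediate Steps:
(-41 + 37)*(-4 + m*(Q(-1)*6)) = (-41 + 37)*(-4 + 6*(-5*6)) = -4*(-4 + 6*(-30)) = -4*(-4 - 180) = -4*(-184) = 736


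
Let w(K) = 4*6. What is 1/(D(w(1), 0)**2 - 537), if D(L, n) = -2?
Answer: -1/533 ≈ -0.0018762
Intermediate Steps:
w(K) = 24
1/(D(w(1), 0)**2 - 537) = 1/((-2)**2 - 537) = 1/(4 - 537) = 1/(-533) = -1/533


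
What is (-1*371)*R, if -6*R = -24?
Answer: -1484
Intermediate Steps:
R = 4 (R = -1/6*(-24) = 4)
(-1*371)*R = -1*371*4 = -371*4 = -1484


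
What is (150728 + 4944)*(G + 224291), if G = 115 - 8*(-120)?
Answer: 35083175952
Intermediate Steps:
G = 1075 (G = 115 + 960 = 1075)
(150728 + 4944)*(G + 224291) = (150728 + 4944)*(1075 + 224291) = 155672*225366 = 35083175952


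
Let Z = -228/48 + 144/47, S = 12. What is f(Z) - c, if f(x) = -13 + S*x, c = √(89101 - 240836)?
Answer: -1562/47 - I*√151735 ≈ -33.234 - 389.53*I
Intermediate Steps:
Z = -317/188 (Z = -228*1/48 + 144*(1/47) = -19/4 + 144/47 = -317/188 ≈ -1.6862)
c = I*√151735 (c = √(-151735) = I*√151735 ≈ 389.53*I)
f(x) = -13 + 12*x
f(Z) - c = (-13 + 12*(-317/188)) - I*√151735 = (-13 - 951/47) - I*√151735 = -1562/47 - I*√151735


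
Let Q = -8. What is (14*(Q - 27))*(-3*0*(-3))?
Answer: 0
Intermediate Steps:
(14*(Q - 27))*(-3*0*(-3)) = (14*(-8 - 27))*(-3*0*(-3)) = (14*(-35))*(0*(-3)) = -490*0 = 0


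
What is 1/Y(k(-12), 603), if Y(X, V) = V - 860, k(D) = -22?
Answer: -1/257 ≈ -0.0038911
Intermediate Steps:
Y(X, V) = -860 + V
1/Y(k(-12), 603) = 1/(-860 + 603) = 1/(-257) = -1/257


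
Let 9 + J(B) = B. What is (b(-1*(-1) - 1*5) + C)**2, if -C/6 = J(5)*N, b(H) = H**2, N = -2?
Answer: 1024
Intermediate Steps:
J(B) = -9 + B
C = -48 (C = -6*(-9 + 5)*(-2) = -(-24)*(-2) = -6*8 = -48)
(b(-1*(-1) - 1*5) + C)**2 = ((-1*(-1) - 1*5)**2 - 48)**2 = ((1 - 5)**2 - 48)**2 = ((-4)**2 - 48)**2 = (16 - 48)**2 = (-32)**2 = 1024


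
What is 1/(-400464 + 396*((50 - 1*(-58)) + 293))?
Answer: -1/241668 ≈ -4.1379e-6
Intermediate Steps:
1/(-400464 + 396*((50 - 1*(-58)) + 293)) = 1/(-400464 + 396*((50 + 58) + 293)) = 1/(-400464 + 396*(108 + 293)) = 1/(-400464 + 396*401) = 1/(-400464 + 158796) = 1/(-241668) = -1/241668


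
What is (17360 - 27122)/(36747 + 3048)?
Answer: -3254/13265 ≈ -0.24531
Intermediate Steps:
(17360 - 27122)/(36747 + 3048) = -9762/39795 = -9762*1/39795 = -3254/13265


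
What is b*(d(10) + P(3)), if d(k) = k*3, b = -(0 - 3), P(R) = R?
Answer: 99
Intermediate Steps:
b = 3 (b = -1*(-3) = 3)
d(k) = 3*k
b*(d(10) + P(3)) = 3*(3*10 + 3) = 3*(30 + 3) = 3*33 = 99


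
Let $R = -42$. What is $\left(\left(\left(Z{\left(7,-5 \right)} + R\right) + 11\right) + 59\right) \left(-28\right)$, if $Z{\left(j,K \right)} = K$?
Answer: $-644$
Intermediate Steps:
$\left(\left(\left(Z{\left(7,-5 \right)} + R\right) + 11\right) + 59\right) \left(-28\right) = \left(\left(\left(-5 - 42\right) + 11\right) + 59\right) \left(-28\right) = \left(\left(-47 + 11\right) + 59\right) \left(-28\right) = \left(-36 + 59\right) \left(-28\right) = 23 \left(-28\right) = -644$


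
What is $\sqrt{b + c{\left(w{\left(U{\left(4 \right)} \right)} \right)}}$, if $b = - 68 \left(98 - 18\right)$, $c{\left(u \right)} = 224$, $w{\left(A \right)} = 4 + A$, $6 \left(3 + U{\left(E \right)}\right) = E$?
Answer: $4 i \sqrt{326} \approx 72.222 i$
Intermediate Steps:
$U{\left(E \right)} = -3 + \frac{E}{6}$
$b = -5440$ ($b = \left(-68\right) 80 = -5440$)
$\sqrt{b + c{\left(w{\left(U{\left(4 \right)} \right)} \right)}} = \sqrt{-5440 + 224} = \sqrt{-5216} = 4 i \sqrt{326}$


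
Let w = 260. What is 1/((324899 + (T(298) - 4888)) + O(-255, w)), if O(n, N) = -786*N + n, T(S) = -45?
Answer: 1/115351 ≈ 8.6692e-6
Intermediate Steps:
O(n, N) = n - 786*N
1/((324899 + (T(298) - 4888)) + O(-255, w)) = 1/((324899 + (-45 - 4888)) + (-255 - 786*260)) = 1/((324899 - 4933) + (-255 - 204360)) = 1/(319966 - 204615) = 1/115351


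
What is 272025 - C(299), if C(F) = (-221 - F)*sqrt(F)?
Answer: 272025 + 520*sqrt(299) ≈ 2.8102e+5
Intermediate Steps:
C(F) = sqrt(F)*(-221 - F)
272025 - C(299) = 272025 - sqrt(299)*(-221 - 1*299) = 272025 - sqrt(299)*(-221 - 299) = 272025 - sqrt(299)*(-520) = 272025 - (-520)*sqrt(299) = 272025 + 520*sqrt(299)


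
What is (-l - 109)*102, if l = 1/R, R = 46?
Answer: -255765/23 ≈ -11120.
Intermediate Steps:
l = 1/46 ≈ 0.021739
(-l - 109)*102 = (-1*1/46 - 109)*102 = (-1/46 - 109)*102 = -5015/46*102 = -255765/23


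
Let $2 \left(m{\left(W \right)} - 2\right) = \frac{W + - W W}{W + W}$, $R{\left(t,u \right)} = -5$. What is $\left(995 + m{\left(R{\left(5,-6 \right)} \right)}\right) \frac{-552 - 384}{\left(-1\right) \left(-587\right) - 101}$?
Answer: $- \frac{51922}{27} \approx -1923.0$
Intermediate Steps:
$m{\left(W \right)} = 2 + \frac{W - W^{2}}{4 W}$ ($m{\left(W \right)} = 2 + \frac{\left(W + - W W\right) \frac{1}{W + W}}{2} = 2 + \frac{\left(W - W^{2}\right) \frac{1}{2 W}}{2} = 2 + \frac{\frac{1}{2} \frac{1}{W} \left(W - W^{2}\right)}{2} = 2 + \frac{W - W^{2}}{4 W}$)
$\left(995 + m{\left(R{\left(5,-6 \right)} \right)}\right) \frac{-552 - 384}{\left(-1\right) \left(-587\right) - 101} = \left(995 + \left(\frac{9}{4} - - \frac{5}{4}\right)\right) \frac{-552 - 384}{\left(-1\right) \left(-587\right) - 101} = \left(995 + \left(\frac{9}{4} + \frac{5}{4}\right)\right) \left(- \frac{936}{587 - 101}\right) = \left(995 + \frac{7}{2}\right) \left(- \frac{936}{486}\right) = \frac{1997 \left(\left(-936\right) \frac{1}{486}\right)}{2} = \frac{1997}{2} \left(- \frac{52}{27}\right) = - \frac{51922}{27}$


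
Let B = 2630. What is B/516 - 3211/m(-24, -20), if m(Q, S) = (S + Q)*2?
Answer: 472079/11352 ≈ 41.586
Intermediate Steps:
m(Q, S) = 2*Q + 2*S (m(Q, S) = (Q + S)*2 = 2*Q + 2*S)
B/516 - 3211/m(-24, -20) = 2630/516 - 3211/(2*(-24) + 2*(-20)) = 2630*(1/516) - 3211/(-48 - 40) = 1315/258 - 3211/(-88) = 1315/258 - 3211*(-1/88) = 1315/258 + 3211/88 = 472079/11352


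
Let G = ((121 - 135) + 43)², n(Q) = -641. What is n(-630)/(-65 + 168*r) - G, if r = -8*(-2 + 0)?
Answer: -2206584/2623 ≈ -841.24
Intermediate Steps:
r = 16 (r = -8*(-2) = 16)
G = 841 (G = (-14 + 43)² = 29² = 841)
n(-630)/(-65 + 168*r) - G = -641/(-65 + 168*16) - 1*841 = -641/(-65 + 2688) - 841 = -641/2623 - 841 = -2206584/2623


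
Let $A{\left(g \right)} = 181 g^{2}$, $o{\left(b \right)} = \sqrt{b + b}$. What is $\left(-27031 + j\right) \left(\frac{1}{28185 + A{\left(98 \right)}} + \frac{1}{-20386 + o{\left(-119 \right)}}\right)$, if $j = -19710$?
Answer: $\frac{831907144150420}{367071061082053} + \frac{46741 i \sqrt{238}}{415589234} \approx 2.2663 + 0.0017351 i$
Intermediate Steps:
$o{\left(b \right)} = \sqrt{2} \sqrt{b}$ ($o{\left(b \right)} = \sqrt{2 b} = \sqrt{2} \sqrt{b}$)
$\left(-27031 + j\right) \left(\frac{1}{28185 + A{\left(98 \right)}} + \frac{1}{-20386 + o{\left(-119 \right)}}\right) = \left(-27031 - 19710\right) \left(\frac{1}{28185 + 181 \cdot 98^{2}} + \frac{1}{-20386 + \sqrt{2} \sqrt{-119}}\right) = - 46741 \left(\frac{1}{28185 + 181 \cdot 9604} + \frac{1}{-20386 + \sqrt{2} i \sqrt{119}}\right) = - 46741 \left(\frac{1}{28185 + 1738324} + \frac{1}{-20386 + i \sqrt{238}}\right) = - 46741 \left(\frac{1}{1766509} + \frac{1}{-20386 + i \sqrt{238}}\right) = - \frac{46741}{1766509} - \frac{46741}{-20386 + i \sqrt{238}}$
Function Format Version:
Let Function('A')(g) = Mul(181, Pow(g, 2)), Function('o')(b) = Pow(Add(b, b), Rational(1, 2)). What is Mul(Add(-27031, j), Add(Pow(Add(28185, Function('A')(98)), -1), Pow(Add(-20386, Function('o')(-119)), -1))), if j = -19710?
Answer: Add(Rational(831907144150420, 367071061082053), Mul(Rational(46741, 415589234), I, Pow(238, Rational(1, 2)))) ≈ Add(2.2663, Mul(0.0017351, I))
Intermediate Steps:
Function('o')(b) = Mul(Pow(2, Rational(1, 2)), Pow(b, Rational(1, 2))) (Function('o')(b) = Pow(Mul(2, b), Rational(1, 2)) = Mul(Pow(2, Rational(1, 2)), Pow(b, Rational(1, 2))))
Mul(Add(-27031, j), Add(Pow(Add(28185, Function('A')(98)), -1), Pow(Add(-20386, Function('o')(-119)), -1))) = Mul(Add(-27031, -19710), Add(Pow(Add(28185, Mul(181, Pow(98, 2))), -1), Pow(Add(-20386, Mul(Pow(2, Rational(1, 2)), Pow(-119, Rational(1, 2)))), -1))) = Mul(-46741, Add(Pow(Add(28185, Mul(181, 9604)), -1), Pow(Add(-20386, Mul(Pow(2, Rational(1, 2)), Mul(I, Pow(119, Rational(1, 2))))), -1))) = Mul(-46741, Add(Pow(Add(28185, 1738324), -1), Pow(Add(-20386, Mul(I, Pow(238, Rational(1, 2)))), -1))) = Mul(-46741, Add(Pow(1766509, -1), Pow(Add(-20386, Mul(I, Pow(238, Rational(1, 2)))), -1))) = Mul(-46741, Add(Rational(1, 1766509), Pow(Add(-20386, Mul(I, Pow(238, Rational(1, 2)))), -1))) = Add(Rational(-46741, 1766509), Mul(-46741, Pow(Add(-20386, Mul(I, Pow(238, Rational(1, 2)))), -1)))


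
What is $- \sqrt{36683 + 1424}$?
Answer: $- \sqrt{38107} \approx -195.21$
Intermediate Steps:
$- \sqrt{36683 + 1424} = - \sqrt{38107}$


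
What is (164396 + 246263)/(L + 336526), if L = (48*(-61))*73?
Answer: 410659/122782 ≈ 3.3446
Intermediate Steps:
L = -213744 (L = -2928*73 = -213744)
(164396 + 246263)/(L + 336526) = (164396 + 246263)/(-213744 + 336526) = 410659/122782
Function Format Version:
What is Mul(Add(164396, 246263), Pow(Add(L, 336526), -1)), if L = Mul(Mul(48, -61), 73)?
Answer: Rational(410659, 122782) ≈ 3.3446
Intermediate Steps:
L = -213744 (L = Mul(-2928, 73) = -213744)
Mul(Add(164396, 246263), Pow(Add(L, 336526), -1)) = Mul(Add(164396, 246263), Pow(Add(-213744, 336526), -1)) = Mul(410659, Pow(122782, -1)) = Mul(410659, Rational(1, 122782)) = Rational(410659, 122782)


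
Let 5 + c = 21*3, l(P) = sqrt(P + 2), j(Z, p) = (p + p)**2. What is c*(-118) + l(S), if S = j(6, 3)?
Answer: -6844 + sqrt(38) ≈ -6837.8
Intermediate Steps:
j(Z, p) = 4*p**2 (j(Z, p) = (2*p)**2 = 4*p**2)
S = 36 (S = 4*3**2 = 4*9 = 36)
l(P) = sqrt(2 + P)
c = 58 (c = -5 + 21*3 = -5 + 63 = 58)
c*(-118) + l(S) = 58*(-118) + sqrt(2 + 36) = -6844 + sqrt(38)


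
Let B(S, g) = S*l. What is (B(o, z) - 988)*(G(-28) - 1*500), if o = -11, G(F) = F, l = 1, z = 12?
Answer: 527472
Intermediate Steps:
B(S, g) = S (B(S, g) = S*1 = S)
(B(o, z) - 988)*(G(-28) - 1*500) = (-11 - 988)*(-28 - 1*500) = -999*(-28 - 500) = -999*(-528) = 527472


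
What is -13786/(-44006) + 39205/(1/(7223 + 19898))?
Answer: 23395323553308/22003 ≈ 1.0633e+9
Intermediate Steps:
-13786/(-44006) + 39205/(1/(7223 + 19898)) = -13786*(-1/44006) + 39205/(1/27121) = 6893/22003 + 39205/(1/27121) = 6893/22003 + 39205*27121 = 6893/22003 + 1063278805 = 23395323553308/22003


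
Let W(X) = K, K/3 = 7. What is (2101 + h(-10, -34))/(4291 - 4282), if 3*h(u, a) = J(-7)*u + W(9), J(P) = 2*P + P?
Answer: 242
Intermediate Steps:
K = 21 (K = 3*7 = 21)
W(X) = 21
J(P) = 3*P
h(u, a) = 7 - 7*u (h(u, a) = ((3*(-7))*u + 21)/3 = (-21*u + 21)/3 = (21 - 21*u)/3 = 7 - 7*u)
(2101 + h(-10, -34))/(4291 - 4282) = (2101 + (7 - 7*(-10)))/(4291 - 4282) = (2101 + (7 + 70))/9 = (2101 + 77)*(1/9) = 2178*(1/9) = 242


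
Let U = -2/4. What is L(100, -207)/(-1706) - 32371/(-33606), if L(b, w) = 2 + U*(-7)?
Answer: 55040093/57331836 ≈ 0.96003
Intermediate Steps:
U = -1/2 (U = -2*1/4 = -1/2 ≈ -0.50000)
L(b, w) = 11/2 (L(b, w) = 2 - 1/2*(-7) = 2 + 7/2 = 11/2)
L(100, -207)/(-1706) - 32371/(-33606) = (11/2)/(-1706) - 32371/(-33606) = (11/2)*(-1/1706) - 32371*(-1/33606) = -11/3412 + 32371/33606 = 55040093/57331836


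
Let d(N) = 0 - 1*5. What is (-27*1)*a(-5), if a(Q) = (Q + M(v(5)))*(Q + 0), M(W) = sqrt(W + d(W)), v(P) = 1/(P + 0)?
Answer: -675 + 54*I*sqrt(30) ≈ -675.0 + 295.77*I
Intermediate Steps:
v(P) = 1/P
d(N) = -5 (d(N) = 0 - 5 = -5)
M(W) = sqrt(-5 + W) (M(W) = sqrt(W - 5) = sqrt(-5 + W))
a(Q) = Q*(Q + 2*I*sqrt(30)/5) (a(Q) = (Q + sqrt(-5 + 1/5))*(Q + 0) = (Q + sqrt(-5 + 1/5))*Q = (Q + sqrt(-24/5))*Q = (Q + 2*I*sqrt(30)/5)*Q = Q*(Q + 2*I*sqrt(30)/5))
(-27*1)*a(-5) = (-27*1)*((1/5)*(-5)*(5*(-5) + 2*I*sqrt(30))) = -27*(-5)*(-25 + 2*I*sqrt(30))/5 = -27*(25 - 2*I*sqrt(30)) = -675 + 54*I*sqrt(30)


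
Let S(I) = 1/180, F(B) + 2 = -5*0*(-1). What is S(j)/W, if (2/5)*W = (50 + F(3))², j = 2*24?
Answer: 1/1036800 ≈ 9.6451e-7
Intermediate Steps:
F(B) = -2 (F(B) = -2 - 5*0*(-1) = -2 + 0*(-1) = -2 + 0 = -2)
j = 48
W = 5760 (W = 5*(50 - 2)²/2 = (5/2)*48² = (5/2)*2304 = 5760)
S(I) = 1/180
S(j)/W = (1/180)/5760 = (1/180)*(1/5760) = 1/1036800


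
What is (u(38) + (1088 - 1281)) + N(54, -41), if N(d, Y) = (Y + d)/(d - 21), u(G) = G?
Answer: -5102/33 ≈ -154.61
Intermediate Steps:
N(d, Y) = (Y + d)/(-21 + d)
(u(38) + (1088 - 1281)) + N(54, -41) = (38 + (1088 - 1281)) + (-41 + 54)/(-21 + 54) = (38 - 193) + 13/33 = -155 + (1/33)*13 = -155 + 13/33 = -5102/33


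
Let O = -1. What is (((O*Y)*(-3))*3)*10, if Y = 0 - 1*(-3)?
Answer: 270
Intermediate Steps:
Y = 3 (Y = 0 + 3 = 3)
(((O*Y)*(-3))*3)*10 = ((-1*3*(-3))*3)*10 = (-3*(-3)*3)*10 = (9*3)*10 = 27*10 = 270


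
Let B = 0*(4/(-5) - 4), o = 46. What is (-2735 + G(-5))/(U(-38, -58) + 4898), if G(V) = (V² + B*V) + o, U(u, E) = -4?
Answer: -1332/2447 ≈ -0.54434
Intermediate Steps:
B = 0 (B = 0*(4*(-⅕) - 4) = 0*(-⅘ - 4) = 0*(-24/5) = 0)
G(V) = 46 + V² (G(V) = (V² + 0*V) + 46 = (V² + 0) + 46 = V² + 46 = 46 + V²)
(-2735 + G(-5))/(U(-38, -58) + 4898) = (-2735 + (46 + (-5)²))/(-4 + 4898) = (-2735 + (46 + 25))/4894 = (-2735 + 71)*(1/4894) = -2664*1/4894 = -1332/2447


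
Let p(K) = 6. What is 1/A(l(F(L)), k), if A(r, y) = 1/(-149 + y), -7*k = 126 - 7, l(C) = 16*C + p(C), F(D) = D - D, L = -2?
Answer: -166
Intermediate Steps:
F(D) = 0
l(C) = 6 + 16*C (l(C) = 16*C + 6 = 6 + 16*C)
k = -17 (k = -(126 - 7)/7 = -⅐*119 = -17)
1/A(l(F(L)), k) = 1/(1/(-149 - 17)) = 1/(1/(-166)) = 1/(-1/166) = -166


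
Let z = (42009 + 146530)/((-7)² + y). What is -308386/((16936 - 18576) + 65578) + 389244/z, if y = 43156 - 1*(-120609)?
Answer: 2038429988202877/6027403291 ≈ 3.3819e+5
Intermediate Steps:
y = 163765 (y = 43156 + 120609 = 163765)
z = 188539/163814 (z = (42009 + 146530)/((-7)² + 163765) = 188539/(49 + 163765) = 188539/163814 ≈ 1.1509)
-308386/((16936 - 18576) + 65578) + 389244/z = -308386/((16936 - 18576) + 65578) + 389244/(188539/163814) = -308386/(-1640 + 65578) + 389244*(163814/188539) = -308386/63938 + 63763616616/188539 = -308386*1/63938 + 63763616616/188539 = -154193/31969 + 63763616616/188539 = 2038429988202877/6027403291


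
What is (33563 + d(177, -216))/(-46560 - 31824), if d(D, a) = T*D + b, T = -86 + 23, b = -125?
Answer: -323/1136 ≈ -0.28433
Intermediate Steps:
T = -63
d(D, a) = -125 - 63*D (d(D, a) = -63*D - 125 = -125 - 63*D)
(33563 + d(177, -216))/(-46560 - 31824) = (33563 + (-125 - 63*177))/(-46560 - 31824) = (33563 + (-125 - 11151))/(-78384) = (33563 - 11276)*(-1/78384) = 22287*(-1/78384) = -323/1136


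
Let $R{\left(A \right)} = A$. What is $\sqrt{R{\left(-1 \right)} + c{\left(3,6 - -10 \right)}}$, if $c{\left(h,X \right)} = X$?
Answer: $\sqrt{15} \approx 3.873$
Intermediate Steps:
$\sqrt{R{\left(-1 \right)} + c{\left(3,6 - -10 \right)}} = \sqrt{-1 + \left(6 - -10\right)} = \sqrt{-1 + \left(6 + 10\right)} = \sqrt{-1 + 16} = \sqrt{15}$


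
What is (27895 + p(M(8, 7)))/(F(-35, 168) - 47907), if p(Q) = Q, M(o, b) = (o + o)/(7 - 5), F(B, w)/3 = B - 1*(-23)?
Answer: -9301/15981 ≈ -0.58200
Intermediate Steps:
F(B, w) = 69 + 3*B (F(B, w) = 3*(B - 1*(-23)) = 3*(B + 23) = 3*(23 + B) = 69 + 3*B)
M(o, b) = o (M(o, b) = (2*o)/2 = (2*o)*(1/2) = o)
(27895 + p(M(8, 7)))/(F(-35, 168) - 47907) = (27895 + 8)/((69 + 3*(-35)) - 47907) = 27903/((69 - 105) - 47907) = 27903/(-36 - 47907) = 27903/(-47943) = 27903*(-1/47943) = -9301/15981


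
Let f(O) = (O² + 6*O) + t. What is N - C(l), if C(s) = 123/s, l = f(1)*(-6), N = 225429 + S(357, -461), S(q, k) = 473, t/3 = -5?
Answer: 3614391/16 ≈ 2.2590e+5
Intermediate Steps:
t = -15 (t = 3*(-5) = -15)
f(O) = -15 + O² + 6*O (f(O) = (O² + 6*O) - 15 = -15 + O² + 6*O)
N = 225902 (N = 225429 + 473 = 225902)
l = 48 (l = (-15 + 1² + 6*1)*(-6) = (-15 + 1 + 6)*(-6) = -8*(-6) = 48)
N - C(l) = 225902 - 123/48 = 225902 - 1*41/16 = 225902 - 41/16 = 3614391/16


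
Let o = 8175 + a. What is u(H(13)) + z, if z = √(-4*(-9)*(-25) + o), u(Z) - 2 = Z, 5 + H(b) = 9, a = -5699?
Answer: 6 + 2*√394 ≈ 45.699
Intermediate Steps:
H(b) = 4 (H(b) = -5 + 9 = 4)
u(Z) = 2 + Z
o = 2476 (o = 8175 - 5699 = 2476)
z = 2*√394 (z = √(-4*(-9)*(-25) + 2476) = √(36*(-25) + 2476) = √(-900 + 2476) = √1576 = 2*√394 ≈ 39.699)
u(H(13)) + z = (2 + 4) + 2*√394 = 6 + 2*√394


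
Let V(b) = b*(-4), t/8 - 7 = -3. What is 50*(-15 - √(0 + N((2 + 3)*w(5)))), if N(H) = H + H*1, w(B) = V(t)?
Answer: -750 - 800*I*√5 ≈ -750.0 - 1788.9*I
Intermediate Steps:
t = 32 (t = 56 + 8*(-3) = 56 - 24 = 32)
V(b) = -4*b
w(B) = -128 (w(B) = -4*32 = -128)
N(H) = 2*H (N(H) = H + H = 2*H)
50*(-15 - √(0 + N((2 + 3)*w(5)))) = 50*(-15 - √(0 + 2*((2 + 3)*(-128)))) = 50*(-15 - √(0 + 2*(5*(-128)))) = 50*(-15 - √(0 + 2*(-640))) = 50*(-15 - √(0 - 1280)) = 50*(-15 - √(-1280)) = 50*(-15 - 16*I*√5) = -750 - 800*I*√5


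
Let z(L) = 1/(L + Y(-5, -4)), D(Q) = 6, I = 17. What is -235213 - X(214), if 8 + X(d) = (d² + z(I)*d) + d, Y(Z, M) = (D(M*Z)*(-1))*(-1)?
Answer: -6468159/23 ≈ -2.8122e+5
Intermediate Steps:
Y(Z, M) = 6 (Y(Z, M) = (6*(-1))*(-1) = -6*(-1) = 6)
z(L) = 1/(6 + L) (z(L) = 1/(L + 6) = 1/(6 + L))
X(d) = -8 + d² + 24*d/23 (X(d) = -8 + ((d² + d/(6 + 17)) + d) = -8 + ((d² + d/23) + d) = -8 + (d² + 24*d/23) = -8 + d² + 24*d/23)
-235213 - X(214) = -235213 - (-8 + 214² + (24/23)*214) = -235213 - (-8 + 45796 + 5136/23) = -235213 - 1*1058260/23 = -235213 - 1058260/23 = -6468159/23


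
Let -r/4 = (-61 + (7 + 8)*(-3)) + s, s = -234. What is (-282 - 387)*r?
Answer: -909840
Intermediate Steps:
r = 1360 (r = -4*((-61 + (7 + 8)*(-3)) - 234) = -4*((-61 + 15*(-3)) - 234) = -4*((-61 - 45) - 234) = -4*(-106 - 234) = -4*(-340) = 1360)
(-282 - 387)*r = (-282 - 387)*1360 = -669*1360 = -909840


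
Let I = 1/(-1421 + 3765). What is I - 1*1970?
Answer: -4617679/2344 ≈ -1970.0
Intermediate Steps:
I = 1/2344 ≈ 0.00042662
I - 1*1970 = 1/2344 - 1*1970 = 1/2344 - 1970 = -4617679/2344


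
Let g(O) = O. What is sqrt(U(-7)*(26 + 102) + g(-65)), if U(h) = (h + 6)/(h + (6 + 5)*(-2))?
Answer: I*sqrt(50953)/29 ≈ 7.7837*I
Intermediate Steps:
U(h) = (6 + h)/(-22 + h) (U(h) = (6 + h)/(h + 11*(-2)) = (6 + h)/(h - 22) = (6 + h)/(-22 + h))
sqrt(U(-7)*(26 + 102) + g(-65)) = sqrt(((6 - 7)/(-22 - 7))*(26 + 102) - 65) = sqrt((-1/(-29))*128 - 65) = sqrt(-1/29*(-1)*128 - 65) = sqrt((1/29)*128 - 65) = sqrt(128/29 - 65) = sqrt(-1757/29) = I*sqrt(50953)/29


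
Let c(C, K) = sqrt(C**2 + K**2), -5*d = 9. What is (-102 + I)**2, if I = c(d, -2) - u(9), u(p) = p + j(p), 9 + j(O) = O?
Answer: (555 - sqrt(181))**2/25 ≈ 11731.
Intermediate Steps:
d = -9/5 (d = -1/5*9 = -9/5 ≈ -1.8000)
j(O) = -9 + O
u(p) = -9 + 2*p (u(p) = p + (-9 + p) = -9 + 2*p)
I = -9 + sqrt(181)/5 (I = sqrt((-9/5)**2 + (-2)**2) - (-9 + 2*9) = sqrt(81/25 + 4) - (-9 + 18) = sqrt(181/25) - 1*9 = sqrt(181)/5 - 9 = -9 + sqrt(181)/5 ≈ -6.3093)
(-102 + I)**2 = (-102 + (-9 + sqrt(181)/5))**2 = (-111 + sqrt(181)/5)**2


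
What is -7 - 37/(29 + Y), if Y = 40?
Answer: -520/69 ≈ -7.5362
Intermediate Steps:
-7 - 37/(29 + Y) = -7 - 37/(29 + 40) = -7 - 37/69 = -520/69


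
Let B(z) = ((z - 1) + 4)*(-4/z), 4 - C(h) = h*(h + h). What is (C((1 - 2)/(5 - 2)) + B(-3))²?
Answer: 1156/81 ≈ 14.272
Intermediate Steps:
C(h) = 4 - 2*h² (C(h) = 4 - h*(h + h) = 4 - h*2*h = 4 - 2*h²)
B(z) = -4*(3 + z)/z (B(z) = ((-1 + z) + 4)*(-4/z) = (3 + z)*(-4/z) = -4*(3 + z)/z)
(C((1 - 2)/(5 - 2)) + B(-3))² = ((4 - 2*(1 - 2)²/(5 - 2)²) + (-4 - 12/(-3)))² = ((4 - 2*(-1/3)²) + (-4 - 12*(-⅓)))² = ((4 - 2*(-1*⅓)²) + (-4 + 4))² = ((4 - 2*(-⅓)²) + 0)² = ((4 - 2*⅑) + 0)² = ((4 - 2/9) + 0)² = (34/9 + 0)² = (34/9)² = 1156/81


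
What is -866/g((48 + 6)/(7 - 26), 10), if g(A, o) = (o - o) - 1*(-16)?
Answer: -433/8 ≈ -54.125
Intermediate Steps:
g(A, o) = 16 (g(A, o) = 0 + 16 = 16)
-866/g((48 + 6)/(7 - 26), 10) = -866/16 = -866*1/16 = -433/8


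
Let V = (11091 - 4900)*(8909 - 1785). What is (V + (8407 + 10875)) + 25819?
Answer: 44149785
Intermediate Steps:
V = 44104684 (V = 6191*7124 = 44104684)
(V + (8407 + 10875)) + 25819 = (44104684 + (8407 + 10875)) + 25819 = (44104684 + 19282) + 25819 = 44123966 + 25819 = 44149785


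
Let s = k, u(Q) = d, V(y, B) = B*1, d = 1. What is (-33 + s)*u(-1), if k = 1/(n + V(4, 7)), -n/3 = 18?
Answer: -1552/47 ≈ -33.021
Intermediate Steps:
V(y, B) = B
n = -54 (n = -3*18 = -54)
u(Q) = 1
k = -1/47 (k = 1/(-54 + 7) = 1/(-47) = -1/47 ≈ -0.021277)
s = -1/47 ≈ -0.021277
(-33 + s)*u(-1) = (-33 - 1/47)*1 = -1552/47*1 = -1552/47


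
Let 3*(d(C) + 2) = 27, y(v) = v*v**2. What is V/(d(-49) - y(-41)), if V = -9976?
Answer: -1247/8616 ≈ -0.14473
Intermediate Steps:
y(v) = v**3
d(C) = 7 (d(C) = -2 + (1/3)*27 = -2 + 9 = 7)
V/(d(-49) - y(-41)) = -9976/(7 - 1*(-41)**3) = -9976/(7 - 1*(-68921)) = -9976/(7 + 68921) = -9976/68928 = -9976*1/68928 = -1247/8616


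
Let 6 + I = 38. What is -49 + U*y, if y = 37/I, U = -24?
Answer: -307/4 ≈ -76.750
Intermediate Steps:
I = 32 (I = -6 + 38 = 32)
y = 37/32 ≈ 1.1563
-49 + U*y = -49 - 24*37/32 = -49 - 111/4 = -307/4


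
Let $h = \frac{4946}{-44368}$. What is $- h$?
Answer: $\frac{2473}{22184} \approx 0.11148$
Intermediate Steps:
$h = - \frac{2473}{22184}$ ($h = 4946 \left(- \frac{1}{44368}\right) = - \frac{2473}{22184} \approx -0.11148$)
$- h = \left(-1\right) \left(- \frac{2473}{22184}\right) = \frac{2473}{22184}$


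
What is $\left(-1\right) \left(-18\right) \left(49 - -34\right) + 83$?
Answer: $1577$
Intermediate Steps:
$\left(-1\right) \left(-18\right) \left(49 - -34\right) + 83 = 18 \left(49 + 34\right) + 83 = 18 \cdot 83 + 83 = 1494 + 83 = 1577$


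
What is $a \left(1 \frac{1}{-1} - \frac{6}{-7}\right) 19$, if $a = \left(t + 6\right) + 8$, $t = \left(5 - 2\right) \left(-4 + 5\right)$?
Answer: $- \frac{323}{7} \approx -46.143$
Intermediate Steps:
$t = 3$ ($t = 3 \cdot 1 = 3$)
$a = 17$ ($a = \left(3 + 6\right) + 8 = 9 + 8 = 17$)
$a \left(1 \frac{1}{-1} - \frac{6}{-7}\right) 19 = 17 \left(1 \frac{1}{-1} - \frac{6}{-7}\right) 19 = 17 \left(1 \left(-1\right) - - \frac{6}{7}\right) 19 = 17 \left(-1 + \frac{6}{7}\right) 19 = 17 \left(- \frac{1}{7}\right) 19 = \left(- \frac{17}{7}\right) 19 = - \frac{323}{7}$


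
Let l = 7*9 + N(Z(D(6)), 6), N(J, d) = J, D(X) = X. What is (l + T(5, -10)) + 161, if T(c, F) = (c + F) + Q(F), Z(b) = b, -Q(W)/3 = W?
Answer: 255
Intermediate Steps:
Q(W) = -3*W
l = 69 (l = 7*9 + 6 = 63 + 6 = 69)
T(c, F) = c - 2*F (T(c, F) = (c + F) - 3*F = (F + c) - 3*F = c - 2*F)
(l + T(5, -10)) + 161 = (69 + (5 - 2*(-10))) + 161 = (69 + (5 + 20)) + 161 = (69 + 25) + 161 = 94 + 161 = 255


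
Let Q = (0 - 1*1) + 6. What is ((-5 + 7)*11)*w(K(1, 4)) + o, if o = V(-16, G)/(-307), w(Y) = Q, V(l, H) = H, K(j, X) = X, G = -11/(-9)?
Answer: 303919/2763 ≈ 110.00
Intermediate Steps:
G = 11/9 (G = -11*(-⅑) = 11/9 ≈ 1.2222)
Q = 5 (Q = (0 - 1) + 6 = -1 + 6 = 5)
w(Y) = 5
o = -11/2763 (o = (11/9)/(-307) = (11/9)*(-1/307) = -11/2763 ≈ -0.0039812)
((-5 + 7)*11)*w(K(1, 4)) + o = ((-5 + 7)*11)*5 - 11/2763 = (2*11)*5 - 11/2763 = 22*5 - 11/2763 = 110 - 11/2763 = 303919/2763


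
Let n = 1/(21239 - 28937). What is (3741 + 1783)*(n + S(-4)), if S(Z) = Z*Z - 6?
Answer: 212615998/3849 ≈ 55239.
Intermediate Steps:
S(Z) = -6 + Z² (S(Z) = Z² - 6 = -6 + Z²)
n = -1/7698 (n = 1/(-7698) = -1/7698 ≈ -0.00012990)
(3741 + 1783)*(n + S(-4)) = (3741 + 1783)*(-1/7698 + (-6 + (-4)²)) = 5524*(-1/7698 + (-6 + 16)) = 5524*(-1/7698 + 10) = 5524*(76979/7698) = 212615998/3849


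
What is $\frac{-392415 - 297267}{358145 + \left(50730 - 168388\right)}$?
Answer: $- \frac{689682}{240487} \approx -2.8679$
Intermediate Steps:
$\frac{-392415 - 297267}{358145 + \left(50730 - 168388\right)} = - \frac{689682}{358145 + \left(50730 - 168388\right)} = - \frac{689682}{358145 - 117658} = - \frac{689682}{240487}$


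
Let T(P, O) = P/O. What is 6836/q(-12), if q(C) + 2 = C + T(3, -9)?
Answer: -20508/43 ≈ -476.93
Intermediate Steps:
q(C) = -7/3 + C (q(C) = -2 + (C + 3/(-9)) = -2 + (C + 3*(-⅑)) = -2 + (C - ⅓) = -2 + (-⅓ + C) = -7/3 + C)
6836/q(-12) = 6836/(-7/3 - 12) = 6836/(-43/3) = 6836*(-3/43) = -20508/43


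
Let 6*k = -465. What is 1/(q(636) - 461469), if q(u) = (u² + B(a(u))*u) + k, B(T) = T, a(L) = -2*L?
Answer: -2/1732085 ≈ -1.1547e-6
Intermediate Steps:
k = -155/2 (k = (⅙)*(-465) = -155/2 ≈ -77.500)
q(u) = -155/2 - u² (q(u) = (u² + (-2*u)*u) - 155/2 = (u² - 2*u²) - 155/2 = -u² - 155/2 = -155/2 - u²)
1/(q(636) - 461469) = 1/((-155/2 - 1*636²) - 461469) = 1/((-155/2 - 1*404496) - 461469) = 1/((-155/2 - 404496) - 461469) = 1/(-809147/2 - 461469) = 1/(-1732085/2) = -2/1732085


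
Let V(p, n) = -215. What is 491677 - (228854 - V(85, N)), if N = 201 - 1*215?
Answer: 262608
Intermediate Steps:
N = -14 (N = 201 - 215 = -14)
491677 - (228854 - V(85, N)) = 491677 - (228854 - 1*(-215)) = 491677 - (228854 + 215) = 491677 - 1*229069 = 491677 - 229069 = 262608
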